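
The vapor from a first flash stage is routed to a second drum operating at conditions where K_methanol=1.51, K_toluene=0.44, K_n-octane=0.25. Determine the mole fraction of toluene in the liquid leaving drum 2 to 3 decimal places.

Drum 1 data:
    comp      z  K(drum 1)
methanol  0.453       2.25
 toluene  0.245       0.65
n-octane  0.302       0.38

x_toluene (drum 2) = 0.230

Drum 1:
Iterate (Newton) starting at ψ₁ = 0.5:
  ψ₁ = 0.500: g = -0.0268, g' = -0.556 → ψ₁ = 0.452
Converged at ψ₁ = 0.452.
Drum-1 compositions:
  methanol: x = 0.290, y = 0.651
  toluene: x = 0.291, y = 0.189
  n-octane: x = 0.419, y = 0.159
Drum-2 feed = drum-1 vapor: z₂ = (0.6515, 0.1892, 0.1594).
Drum 2:
Let ψ₂ = V/F and solve Σ zᵢ(Kᵢ−1)/(1+ψ₂(Kᵢ−1)) = 0.
Feasibility: ΣzᵢKᵢ = 1.107, Σzᵢ/Kᵢ = 1.499 — both > 1, two phases present.
Newton–Raphson from ψ₂ = 0.5:
  ψ₂ = 0.500: g = -0.0737, g' = -0.452 → ψ₂ = 0.337
  ψ₂ = 0.337: g = -0.0070, g' = -0.374 → ψ₂ = 0.318
Converged at ψ₂ = 0.318.
  methanol: x = 0.561, y = 0.846
  toluene: x = 0.230, y = 0.101
  n-octane: x = 0.209, y = 0.052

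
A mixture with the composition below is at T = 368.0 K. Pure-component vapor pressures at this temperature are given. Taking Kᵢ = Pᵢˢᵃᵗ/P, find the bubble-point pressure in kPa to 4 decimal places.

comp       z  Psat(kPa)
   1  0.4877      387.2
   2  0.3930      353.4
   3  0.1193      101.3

Pbub = 339.8087 kPa

At the bubble point ψ → 0, so ΣzᵢKᵢ = 1 with Kᵢ = Pᵢˢᵃᵗ/P ⇒ P = ΣzᵢPᵢˢᵃᵗ.
P = 0.4877·387.2 + 0.3930·353.4 + 0.1193·101.3 = 339.8087 kPa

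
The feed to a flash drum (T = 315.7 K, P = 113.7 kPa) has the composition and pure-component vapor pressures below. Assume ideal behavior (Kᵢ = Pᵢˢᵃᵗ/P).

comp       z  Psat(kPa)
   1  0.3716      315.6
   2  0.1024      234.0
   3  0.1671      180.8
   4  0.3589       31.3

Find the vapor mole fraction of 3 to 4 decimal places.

Raoult's law: Kᵢ = Pᵢˢᵃᵗ/P = Pᵢˢᵃᵗ/113.7.
  K_1 = 315.6/113.7 = 2.775726, K_2 = 234.0/113.7 = 2.058047, K_3 = 180.8/113.7 = 1.590150, K_4 = 31.3/113.7 = 0.275286
Iterate (Newton) starting at ψ = 0.59:
  ψ = 0.5900: g = 0.00771, g' = -0.9302 → ψ = 0.5983
Converged at ψ = 0.5983.
Compositions from xᵢ = zᵢ/(1+ψ(Kᵢ−1)), yᵢ = Kᵢxᵢ:
  1: x = 0.1802, y = 0.5001
  2: x = 0.0627, y = 0.1291
  3: x = 0.1235, y = 0.1964
  4: x = 0.6336, y = 0.1744

y_3 = 0.1964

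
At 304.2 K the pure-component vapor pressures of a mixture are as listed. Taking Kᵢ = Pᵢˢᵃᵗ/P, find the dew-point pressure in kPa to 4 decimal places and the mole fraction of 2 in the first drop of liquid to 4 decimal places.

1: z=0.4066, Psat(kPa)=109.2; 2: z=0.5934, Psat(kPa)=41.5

Pdew = 55.4870 kPa, x_2 = 0.7934

At the dew point ψ → 1, so Σzᵢ/Kᵢ = 1 with Kᵢ = Pᵢˢᵃᵗ/P ⇒ 1/P = Σzᵢ/Pᵢˢᵃᵗ.
1/P = 0.4066/109.2 + 0.5934/41.5 = 0.0180222 ⇒ P = 55.4870 kPa
xᵢ = zᵢP/Pᵢˢᵃᵗ ⇒ x_2 = 0.5934·55.4870/41.5 = 0.7934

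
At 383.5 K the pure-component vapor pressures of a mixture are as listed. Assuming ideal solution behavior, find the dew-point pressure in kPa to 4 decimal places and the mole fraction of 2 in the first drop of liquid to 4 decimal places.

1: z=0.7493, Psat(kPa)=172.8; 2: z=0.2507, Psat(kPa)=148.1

At the dew point ψ → 1, so Σzᵢ/Kᵢ = 1 with Kᵢ = Pᵢˢᵃᵗ/P ⇒ 1/P = Σzᵢ/Pᵢˢᵃᵗ.
1/P = 0.7493/172.8 + 0.2507/148.1 = 0.0060290 ⇒ P = 165.8649 kPa
xᵢ = zᵢP/Pᵢˢᵃᵗ ⇒ x_2 = 0.2507·165.8649/148.1 = 0.2808

Pdew = 165.8649 kPa, x_2 = 0.2808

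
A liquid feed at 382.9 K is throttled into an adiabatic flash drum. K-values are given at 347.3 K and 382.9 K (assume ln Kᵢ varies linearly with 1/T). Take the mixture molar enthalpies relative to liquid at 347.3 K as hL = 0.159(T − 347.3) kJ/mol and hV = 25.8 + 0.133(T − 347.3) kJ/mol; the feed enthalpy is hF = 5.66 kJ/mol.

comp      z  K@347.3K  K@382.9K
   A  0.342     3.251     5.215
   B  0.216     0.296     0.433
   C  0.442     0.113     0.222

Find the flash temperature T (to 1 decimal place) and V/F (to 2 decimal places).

T = 355.0 K, V/F = 0.17

Adiabatic flash: solve Rachford–Rice at each trial T, then check hF = ψ·hV(T) + (1−ψ)·hL(T).
  T = 347.3 K: K = (3.251, 0.296, 0.113), RR gives ψ = 0.121, H_out = 3.116 kJ/mol
  T = 382.9 K: K = (5.215, 0.433, 0.222), RR gives ψ = 0.324, H_out = 13.713 kJ/mol
  T = 365.1 K: K = (4.165, 0.361, 0.161), RR gives ψ = 0.233, H_out = 8.734 kJ/mol
  T = 356.2 K: K = (3.691, 0.328, 0.135), RR gives ψ = 0.181, H_out = 6.052 kJ/mol
  T = 351.8 K: K = (3.469, 0.312, 0.124), RR gives ψ = 0.153, H_out = 4.641 kJ/mol
  T = 354.0 K: K = (3.579, 0.320, 0.130), RR gives ψ = 0.167, H_out = 5.355 kJ/mol
Linear interpolation between T = 354.0 (H_out = 5.355) and T = 356.2 (H_out = 6.052) on hF = 5.66 gives T ≈ 355.0 K, at which ψ = 0.17.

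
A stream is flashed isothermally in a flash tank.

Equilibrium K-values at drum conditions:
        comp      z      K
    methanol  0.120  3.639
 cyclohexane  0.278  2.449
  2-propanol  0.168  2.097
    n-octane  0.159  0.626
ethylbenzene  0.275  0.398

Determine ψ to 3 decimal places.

ψ = 0.774

Let ψ = V/F and solve Σ zᵢ(Kᵢ−1)/(1+ψ(Kᵢ−1)) = 0.
Feasibility: ΣzᵢKᵢ = 1.679, Σzᵢ/Kᵢ = 1.172 — both > 1, two phases present.
Iterate (Newton) starting at ψ = 0.5:
  ψ = 0.500: g = 0.1792, g' = -0.674 → ψ = 0.766
  ψ = 0.766: g = 0.0053, g' = -0.669 → ψ = 0.774
Converged at ψ = 0.774.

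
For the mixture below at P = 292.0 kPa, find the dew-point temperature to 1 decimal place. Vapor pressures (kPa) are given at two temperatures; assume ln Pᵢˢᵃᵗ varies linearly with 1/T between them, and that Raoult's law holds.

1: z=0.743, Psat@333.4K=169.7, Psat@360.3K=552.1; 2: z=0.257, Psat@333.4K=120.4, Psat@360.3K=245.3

T = 350.0 K

Dew-point temperature: Σzᵢ·P/Pᵢˢᵃᵗ(T) = 1. Interpolate ln Pᵢˢᵃᵗ = aᵢ + bᵢ/T.
  T = 333.4 K: ΣzᵢP/Pᵢˢᵃᵗ = 1.9018
  T = 360.3 K: ΣzᵢP/Pᵢˢᵃᵗ = 0.6989
  T = 346.9 K: ΣzᵢP/Pᵢˢᵃᵗ = 1.1214
  T = 353.6 K: ΣzᵢP/Pᵢˢᵃᵗ = 0.8800
  T = 350.2 K: ΣzᵢP/Pᵢˢᵃᵗ = 0.9936
  T = 348.5 K: ΣzᵢP/Pᵢˢᵃᵗ = 1.0571
Interpolating between 348.5 K and 350.2 K gives T ≈ 350.0 K.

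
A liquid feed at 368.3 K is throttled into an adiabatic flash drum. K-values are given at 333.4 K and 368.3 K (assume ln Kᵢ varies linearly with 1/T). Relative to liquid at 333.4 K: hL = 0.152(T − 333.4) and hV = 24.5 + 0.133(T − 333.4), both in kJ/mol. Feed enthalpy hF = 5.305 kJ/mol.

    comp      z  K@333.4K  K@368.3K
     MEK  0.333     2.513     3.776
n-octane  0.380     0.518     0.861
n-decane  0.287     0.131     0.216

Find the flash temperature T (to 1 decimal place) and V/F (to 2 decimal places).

Adiabatic flash: solve Rachford–Rice at each trial T, then check hF = ψ·hV(T) + (1−ψ)·hL(T).
  T = 333.4 K: K = (2.513, 0.518, 0.131), RR gives ψ = 0.070, H_out = 1.727 kJ/mol
  T = 368.3 K: K = (3.776, 0.861, 0.216), RR gives ψ = 0.457, H_out = 16.209 kJ/mol
  T = 350.9 K: K = (3.114, 0.677, 0.170), RR gives ψ = 0.277, H_out = 9.353 kJ/mol
  T = 342.1 K: K = (2.803, 0.594, 0.150), RR gives ψ = 0.179, H_out = 5.669 kJ/mol
  T = 337.8 K: K = (2.658, 0.555, 0.140), RR gives ψ = 0.127, H_out = 3.770 kJ/mol
  T = 340.0 K: K = (2.732, 0.575, 0.145), RR gives ψ = 0.154, H_out = 4.752 kJ/mol
Linear interpolation between T = 340.0 (H_out = 4.752) and T = 342.1 (H_out = 5.669) on hF = 5.305 gives T ≈ 341.3 K, at which ψ = 0.17.

T = 341.3 K, V/F = 0.17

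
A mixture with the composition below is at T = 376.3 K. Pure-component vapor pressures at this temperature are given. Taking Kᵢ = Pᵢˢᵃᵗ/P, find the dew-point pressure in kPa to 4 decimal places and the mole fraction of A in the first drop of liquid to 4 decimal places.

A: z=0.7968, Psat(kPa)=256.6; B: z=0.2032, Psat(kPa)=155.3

At the dew point ψ → 1, so Σzᵢ/Kᵢ = 1 with Kᵢ = Pᵢˢᵃᵗ/P ⇒ 1/P = Σzᵢ/Pᵢˢᵃᵗ.
1/P = 0.7968/256.6 + 0.2032/155.3 = 0.0044137 ⇒ P = 226.5695 kPa
xᵢ = zᵢP/Pᵢˢᵃᵗ ⇒ x_A = 0.7968·226.5695/256.6 = 0.7035

Pdew = 226.5695 kPa, x_A = 0.7035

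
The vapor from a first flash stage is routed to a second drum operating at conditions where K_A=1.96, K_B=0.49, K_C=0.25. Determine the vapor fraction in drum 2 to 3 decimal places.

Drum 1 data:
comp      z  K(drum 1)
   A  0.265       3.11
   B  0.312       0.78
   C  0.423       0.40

V/F (drum 2) = 0.402

Drum 1:
Newton iteration, ψ₁⁰ = 0.5:
  ψ₁ = 0.500: g = -0.1676, g' = -0.609 → ψ₁ = 0.225
  ψ₁ = 0.225: g = 0.0136, g' = -0.763 → ψ₁ = 0.243
Converged at ψ₁ = 0.243.
Drum-1 compositions:
  A: x = 0.175, y = 0.545
  B: x = 0.330, y = 0.257
  C: x = 0.495, y = 0.198
Drum-2 feed = drum-1 vapor: z₂ = (0.5448, 0.2571, 0.1981).
Drum 2:
Material balance + equilibrium reduce to Σ zᵢ(Kᵢ−1)/(1+ψ₂(Kᵢ−1)) = 0.
Check two-phase: ΣzᵢKᵢ = 1.243 > 1 and Σzᵢ/Kᵢ = 1.595 > 1, so g(0) = 0.243 > 0 and g(1) = -0.595 < 0.
Newton–Raphson from ψ₂ = 0.5:
  ψ₂ = 0.500: g = -0.0603, g' = -0.635 → ψ₂ = 0.405
  ψ₂ = 0.405: g = -0.0020, g' = -0.596 → ψ₂ = 0.402
Converged at ψ₂ = 0.402.
  A: x = 0.393, y = 0.771
  B: x = 0.323, y = 0.158
  C: x = 0.283, y = 0.071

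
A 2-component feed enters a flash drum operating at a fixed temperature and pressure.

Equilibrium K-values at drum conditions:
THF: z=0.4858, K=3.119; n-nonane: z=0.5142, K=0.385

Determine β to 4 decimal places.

β = 0.5473

Material balance + equilibrium reduce to Σ zᵢ(Kᵢ−1)/(1+β(Kᵢ−1)) = 0.
Feasibility: ΣzᵢKᵢ = 1.7132, Σzᵢ/Kᵢ = 1.4913 — both > 1, two phases present.
Iterate (Newton) starting at β = 0.37:
  β = 0.3700: g = 0.16762, g' = -1.0113 → β = 0.5358
  β = 0.5358: g = 0.01047, g' = -0.9110 → β = 0.5472
Converged at β = 0.5473.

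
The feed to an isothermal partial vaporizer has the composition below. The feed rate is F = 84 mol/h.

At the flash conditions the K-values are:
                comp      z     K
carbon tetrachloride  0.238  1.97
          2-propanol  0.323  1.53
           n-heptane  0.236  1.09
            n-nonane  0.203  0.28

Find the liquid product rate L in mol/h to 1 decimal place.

Rachford–Rice: g(β) = Σ zᵢ(Kᵢ−1)/(1+β(Kᵢ−1)) = 0.
Check two-phase: ΣzᵢKᵢ = 1.277 > 1 and Σzᵢ/Kᵢ = 1.273 > 1, so g(0) = 0.277 > 0 and g(1) = -0.273 < 0.
Newton–Raphson from β = 0.5:
  β = 0.500: g = 0.0827, g' = -0.417 → β = 0.698
  β = 0.698: g = -0.0115, g' = -0.555 → β = 0.678
  β = 0.678: g = -0.0002, g' = -0.534 → β = 0.677
Converged at β = 0.677.
Then V = β·F = 0.6774·84 = 56.9 mol/h and L = F − V = 27.1 mol/h.

L = 27.1 mol/h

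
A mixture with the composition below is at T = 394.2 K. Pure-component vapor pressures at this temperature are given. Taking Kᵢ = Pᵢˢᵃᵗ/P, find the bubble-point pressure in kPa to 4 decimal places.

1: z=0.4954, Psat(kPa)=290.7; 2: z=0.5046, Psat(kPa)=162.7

Pbub = 226.1112 kPa

At the bubble point ψ → 0, so ΣzᵢKᵢ = 1 with Kᵢ = Pᵢˢᵃᵗ/P ⇒ P = ΣzᵢPᵢˢᵃᵗ.
P = 0.4954·290.7 + 0.5046·162.7 = 226.1112 kPa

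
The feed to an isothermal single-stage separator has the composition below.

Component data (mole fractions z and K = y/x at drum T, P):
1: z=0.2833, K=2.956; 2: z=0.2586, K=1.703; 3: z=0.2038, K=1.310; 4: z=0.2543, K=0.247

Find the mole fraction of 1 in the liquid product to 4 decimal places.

x_1 = 0.1193

Newton–Raphson from ψ = 0.51:
  ψ = 0.5100: g = 0.15490, g' = -0.7355 → ψ = 0.7206
  ψ = 0.7206: g = -0.01637, g' = -0.9453 → ψ = 0.7033
  ψ = 0.7033: g = -0.00028, g' = -0.9140 → ψ = 0.7030
Converged at ψ = 0.7030.
Compositions from xᵢ = zᵢ/(1+ψ(Kᵢ−1)), yᵢ = Kᵢxᵢ:
  1: x = 0.1193, y = 0.3526
  2: x = 0.1731, y = 0.2947
  3: x = 0.1673, y = 0.2192
  4: x = 0.5403, y = 0.1335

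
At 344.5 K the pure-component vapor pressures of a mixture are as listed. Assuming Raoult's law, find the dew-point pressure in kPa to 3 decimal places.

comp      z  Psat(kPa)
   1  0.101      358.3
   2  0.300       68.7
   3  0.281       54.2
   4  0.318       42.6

Pdew = 57.810 kPa

At the dew point ψ → 1, so Σzᵢ/Kᵢ = 1 with Kᵢ = Pᵢˢᵃᵗ/P ⇒ 1/P = Σzᵢ/Pᵢˢᵃᵗ.
1/P = 0.101/358.3 + 0.300/68.7 + 0.281/54.2 + 0.318/42.6 = 0.017298 ⇒ P = 57.810 kPa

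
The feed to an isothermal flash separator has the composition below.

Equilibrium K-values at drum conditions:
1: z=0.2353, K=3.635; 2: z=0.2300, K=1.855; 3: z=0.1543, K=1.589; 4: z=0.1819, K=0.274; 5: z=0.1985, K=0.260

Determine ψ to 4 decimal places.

ψ = 0.5374

Rachford–Rice: g(ψ) = Σ zᵢ(Kᵢ−1)/(1+ψ(Kᵢ−1)) = 0.
Feasibility: ΣzᵢKᵢ = 1.6286, Σzᵢ/Kᵢ = 1.7132 — both > 1, two phases present.
Iterate (Newton) starting at ψ = 0.5:
  ψ = 0.5000: g = 0.03503, g' = -0.9288 → ψ = 0.5377
  ψ = 0.5377: g = -0.00032, g' = -0.9473 → ψ = 0.5374
Converged at ψ = 0.5374.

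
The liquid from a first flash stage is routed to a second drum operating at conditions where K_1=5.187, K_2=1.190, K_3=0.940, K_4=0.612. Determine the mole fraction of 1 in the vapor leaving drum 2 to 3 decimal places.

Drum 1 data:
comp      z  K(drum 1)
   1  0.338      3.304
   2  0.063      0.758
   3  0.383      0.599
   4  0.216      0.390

Drum 1:
Let ψ₁ = V/F and solve Σ zᵢ(Kᵢ−1)/(1+ψ₁(Kᵢ−1)) = 0.
g(0) = ΣzᵢKᵢ − 1 = 0.478 and g(1) = 1 − Σzᵢ/Kᵢ = -0.379, so a root lies in (0, 1).
Newton–Raphson from ψ₁ = 0.34:
  ψ₁ = 0.340: g = 0.0760, g' = -0.779 → ψ₁ = 0.438
  ψ₁ = 0.438: g = 0.0048, g' = -0.690 → ψ₁ = 0.444
Converged at ψ₁ = 0.444.
Drum-1 compositions:
  1: x = 0.167, y = 0.552
  2: x = 0.071, y = 0.054
  3: x = 0.466, y = 0.279
  4: x = 0.296, y = 0.116
Drum-2 feed = drum-1 liquid: z₂ = (0.1670, 0.0706, 0.4661, 0.2963).
Drum 2:
Rachford–Rice: g(ψ₂) = Σ zᵢ(Kᵢ−1)/(1+ψ₂(Kᵢ−1)) = 0.
g(0) = ΣzᵢKᵢ − 1 = 0.570 and g(1) = 1 − Σzᵢ/Kᵢ = -0.072, so a root lies in (0, 1).
Newton–Raphson from ψ₂ = 0.52:
  ψ₂ = 0.520: g = 0.0594, g' = -0.364 → ψ₂ = 0.683
  ψ₂ = 0.683: g = 0.0074, g' = -0.283 → ψ₂ = 0.709
  ψ₂ = 0.709: g = 0.0001, g' = -0.275 → ψ₂ = 0.710
Converged at ψ₂ = 0.710.
  1: x = 0.042, y = 0.218
  2: x = 0.062, y = 0.074
  3: x = 0.487, y = 0.458
  4: x = 0.409, y = 0.250

y_1 (drum 2) = 0.218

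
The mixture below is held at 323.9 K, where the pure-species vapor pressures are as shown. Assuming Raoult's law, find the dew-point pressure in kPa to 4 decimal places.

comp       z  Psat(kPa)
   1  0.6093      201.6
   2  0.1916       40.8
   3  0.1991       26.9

Pdew = 66.1381 kPa

At the dew point ψ → 1, so Σzᵢ/Kᵢ = 1 with Kᵢ = Pᵢˢᵃᵗ/P ⇒ 1/P = Σzᵢ/Pᵢˢᵃᵗ.
1/P = 0.6093/201.6 + 0.1916/40.8 + 0.1991/26.9 = 0.0151199 ⇒ P = 66.1381 kPa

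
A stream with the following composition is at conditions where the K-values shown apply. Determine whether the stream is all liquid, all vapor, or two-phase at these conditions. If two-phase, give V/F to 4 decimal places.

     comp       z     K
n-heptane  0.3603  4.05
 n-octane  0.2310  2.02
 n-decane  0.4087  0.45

two-phase, V/F = 0.8630

ΣzᵢKᵢ = 2.1098; Σzᵢ/Kᵢ = 1.1115.
Both exceed 1, so a two-phase solution exists.
Material balance + equilibrium reduce to Σ zᵢ(Kᵢ−1)/(1+ψ(Kᵢ−1)) = 0.
Iterate (Newton) starting at ψ = 0.5:
  ψ = 0.5000: g = 0.28121, g' = -0.8663 → ψ = 0.8246
  ψ = 0.8246: g = 0.02927, g' = -0.7562 → ψ = 0.8633
  ψ = 0.8633: g = -0.00025, g' = -0.7701 → ψ = 0.8630
Converged at ψ = 0.8630.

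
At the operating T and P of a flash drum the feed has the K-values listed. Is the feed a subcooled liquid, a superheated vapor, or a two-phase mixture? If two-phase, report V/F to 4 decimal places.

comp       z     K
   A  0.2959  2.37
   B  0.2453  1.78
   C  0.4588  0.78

ΣzᵢKᵢ = 1.4958; Σzᵢ/Kᵢ = 0.8509.
Since Σzᵢ/Kᵢ < 1 the mixture is above its dew point — single vapor phase.

superheated vapor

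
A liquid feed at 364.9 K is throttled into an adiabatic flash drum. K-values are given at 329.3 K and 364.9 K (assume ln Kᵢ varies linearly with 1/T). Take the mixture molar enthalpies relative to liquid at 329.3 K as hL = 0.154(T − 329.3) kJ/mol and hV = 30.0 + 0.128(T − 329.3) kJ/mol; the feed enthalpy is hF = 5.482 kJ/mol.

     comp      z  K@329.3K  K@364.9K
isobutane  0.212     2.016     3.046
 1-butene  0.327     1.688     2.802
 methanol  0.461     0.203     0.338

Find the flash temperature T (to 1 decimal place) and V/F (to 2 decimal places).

Adiabatic flash: solve Rachford–Rice at each trial T, then check hF = ψ·hV(T) + (1−ψ)·hL(T).
  T = 329.3 K: K = (2.016, 1.688, 0.203), RR gives ψ = 0.110, H_out = 3.307 kJ/mol
  T = 364.9 K: K = (3.046, 2.802, 0.338), RR gives ψ = 0.571, H_out = 22.079 kJ/mol
  T = 347.1 K: K = (2.504, 2.203, 0.265), RR gives ψ = 0.383, H_out = 14.069 kJ/mol
  T = 338.2 K: K = (2.253, 1.935, 0.233), RR gives ψ = 0.266, H_out = 9.286 kJ/mol
  T = 333.8 K: K = (2.134, 1.810, 0.218), RR gives ψ = 0.195, H_out = 6.532 kJ/mol
  T = 331.6 K: K = (2.076, 1.750, 0.210), RR gives ψ = 0.156, H_out = 5.016 kJ/mol
Linear interpolation between T = 331.6 (H_out = 5.016) and T = 333.8 (H_out = 6.532) on hF = 5.482 gives T ≈ 332.3 K, at which ψ = 0.17.

T = 332.3 K, V/F = 0.17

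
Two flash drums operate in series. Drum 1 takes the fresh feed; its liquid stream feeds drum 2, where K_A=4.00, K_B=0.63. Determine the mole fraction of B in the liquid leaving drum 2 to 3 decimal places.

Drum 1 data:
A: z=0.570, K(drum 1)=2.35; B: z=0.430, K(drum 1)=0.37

Drum 1:
Rachford–Rice: g(ψ₁) = Σ zᵢ(Kᵢ−1)/(1+ψ₁(Kᵢ−1)) = 0.
Check two-phase: ΣzᵢKᵢ = 1.499 > 1 and Σzᵢ/Kᵢ = 1.405 > 1, so g(0) = 0.499 > 0 and g(1) = -0.405 < 0.
Newton–Raphson from ψ₁ = 0.51:
  ψ₁ = 0.510: g = 0.0566, g' = -0.735 → ψ₁ = 0.587
  ψ₁ = 0.587: g = -0.0006, g' = -0.753 → ψ₁ = 0.586
Converged at ψ₁ = 0.586.
Drum-1 compositions:
  A: x = 0.318, y = 0.748
  B: x = 0.682, y = 0.252
Drum-2 feed = drum-1 liquid: z₂ = (0.3182, 0.6818).
Drum 2:
Rachford–Rice: g(ψ₂) = Σ zᵢ(Kᵢ−1)/(1+ψ₂(Kᵢ−1)) = 0.
Feasibility: ΣzᵢKᵢ = 1.702, Σzᵢ/Kᵢ = 1.162 — both > 1, two phases present.
Binary case is linear: z₁(K₁−1)(1+ψ₂(K₂−1)) + z₂(K₂−1)(1+ψ₂(K₁−1)) = 0
⇒ ψ₂ = [z₁(K₁−1)+z₂(K₂−1)] / [−(K₁−1)(K₂−1)] = 0.7023/1.1100 = 0.633
  A: x = 0.110, y = 0.439
  B: x = 0.890, y = 0.561

x_B (drum 2) = 0.890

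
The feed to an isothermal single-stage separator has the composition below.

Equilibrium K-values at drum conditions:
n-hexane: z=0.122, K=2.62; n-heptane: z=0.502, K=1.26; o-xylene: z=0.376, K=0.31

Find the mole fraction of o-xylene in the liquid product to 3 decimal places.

x_o-xylene = 0.416

Material balance + equilibrium reduce to Σ zᵢ(Kᵢ−1)/(1+V/F(Kᵢ−1)) = 0.
Feasibility: ΣzᵢKᵢ = 1.069, Σzᵢ/Kᵢ = 1.658 — both > 1, two phases present.
Newton iteration, V/F⁰ = 0.49:
  V/F = 0.490: g = -0.1660, g' = -0.535 → V/F = 0.180
  V/F = 0.180: g = -0.0183, g' = -0.456 → V/F = 0.139
  V/F = 0.139: g = 0.0001, g' = -0.464 → V/F = 0.140
Converged at V/F = 0.140.
Compositions from xᵢ = zᵢ/(1+V/F(Kᵢ−1)), yᵢ = Kᵢxᵢ:
  n-hexane: x = 0.099, y = 0.261
  n-heptane: x = 0.484, y = 0.610
  o-xylene: x = 0.416, y = 0.129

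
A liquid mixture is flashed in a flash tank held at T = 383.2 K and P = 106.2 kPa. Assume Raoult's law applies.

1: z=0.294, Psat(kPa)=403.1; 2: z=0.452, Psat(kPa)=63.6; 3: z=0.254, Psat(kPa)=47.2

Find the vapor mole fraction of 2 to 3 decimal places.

y_2 = 0.321

Raoult's law: Kᵢ = Pᵢˢᵃᵗ/P = Pᵢˢᵃᵗ/106.2.
  K_1 = 403.1/106.2 = 3.79567, K_2 = 63.6/106.2 = 0.59887, K_3 = 47.2/106.2 = 0.44444
Rachford–Rice: g(ψ) = Σ zᵢ(Kᵢ−1)/(1+ψ(Kᵢ−1)) = 0.
Feasibility: ΣzᵢKᵢ = 1.500, Σzᵢ/Kᵢ = 1.404 — both > 1, two phases present.
Iterate (Newton) starting at ψ = 0.5:
  ψ = 0.500: g = -0.0794, g' = -0.664 → ψ = 0.380
  ψ = 0.380: g = 0.0055, g' = -0.767 → ψ = 0.387
  ψ = 0.387: g = 0.0000, g' = -0.759 → ψ = 0.388
Converged at ψ = 0.388.
Compositions from xᵢ = zᵢ/(1+ψ(Kᵢ−1)), yᵢ = Kᵢxᵢ:
  1: x = 0.141, y = 0.536
  2: x = 0.535, y = 0.321
  3: x = 0.324, y = 0.144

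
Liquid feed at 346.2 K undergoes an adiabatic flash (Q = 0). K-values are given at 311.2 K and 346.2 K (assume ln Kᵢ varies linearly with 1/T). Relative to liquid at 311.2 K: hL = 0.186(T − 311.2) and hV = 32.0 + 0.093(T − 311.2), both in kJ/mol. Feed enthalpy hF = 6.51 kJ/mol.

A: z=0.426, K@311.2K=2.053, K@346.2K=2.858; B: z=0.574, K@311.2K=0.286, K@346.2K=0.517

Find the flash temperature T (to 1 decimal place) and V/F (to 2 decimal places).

T = 318.7 K, V/F = 0.16

Adiabatic flash: solve Rachford–Rice at each trial T, then check hF = ψ·hV(T) + (1−ψ)·hL(T).
  T = 311.2 K: K = (2.053, 0.286), RR gives ψ = 0.052, H_out = 1.649 kJ/mol
  T = 346.2 K: K = (2.858, 0.517), RR gives ψ = 0.573, H_out = 22.982 kJ/mol
  T = 328.7 K: K = (2.444, 0.391), RR gives ψ = 0.302, H_out = 12.412 kJ/mol
  T = 319.9 K: K = (2.244, 0.335), RR gives ψ = 0.180, H_out = 7.219 kJ/mol
  T = 315.5 K: K = (2.147, 0.310), RR gives ψ = 0.117, H_out = 4.484 kJ/mol
  T = 317.7 K: K = (2.195, 0.322), RR gives ψ = 0.148, H_out = 5.869 kJ/mol
Linear interpolation between T = 317.7 (H_out = 5.869) and T = 319.9 (H_out = 7.219) on hF = 6.51 gives T ≈ 318.7 K, at which ψ = 0.16.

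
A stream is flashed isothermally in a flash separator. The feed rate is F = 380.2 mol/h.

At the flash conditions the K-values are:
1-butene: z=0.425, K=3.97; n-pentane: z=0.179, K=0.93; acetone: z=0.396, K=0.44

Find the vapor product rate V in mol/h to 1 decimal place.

Material balance + equilibrium reduce to Σ zᵢ(Kᵢ−1)/(1+V/F(Kᵢ−1)) = 0.
g(0) = ΣzᵢKᵢ − 1 = 1.028 and g(1) = 1 − Σzᵢ/Kᵢ = -0.200, so a root lies in (0, 1).
Iterate (Newton) starting at V/F = 0.5:
  V/F = 0.500: g = 0.1870, g' = -0.848 → V/F = 0.721
  V/F = 0.721: g = 0.0170, g' = -0.730 → V/F = 0.744
Converged at V/F = 0.744.
Then V = V/F·F = 0.7439·380.2 = 282.8 mol/h and L = F − V = 97.4 mol/h.

V = 282.8 mol/h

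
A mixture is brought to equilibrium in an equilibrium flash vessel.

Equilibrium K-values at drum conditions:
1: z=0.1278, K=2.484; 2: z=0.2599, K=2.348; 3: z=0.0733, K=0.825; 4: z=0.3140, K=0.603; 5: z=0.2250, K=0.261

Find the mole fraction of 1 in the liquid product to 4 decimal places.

x_1 = 0.0868

Material balance + equilibrium reduce to Σ zᵢ(Kᵢ−1)/(1+V/F(Kᵢ−1)) = 0.
g(0) = ΣzᵢKᵢ − 1 = 0.2362 and g(1) = 1 − Σzᵢ/Kᵢ = -0.6338, so a root lies in (0, 1).
Newton–Raphson from V/F = 0.5:
  V/F = 0.5000: g = -0.11515, g' = -0.6501 → V/F = 0.3229
  V/F = 0.3229: g = -0.00264, g' = -0.6375 → V/F = 0.3187
Converged at V/F = 0.3187.
Compositions from xᵢ = zᵢ/(1+V/F(Kᵢ−1)), yᵢ = Kᵢxᵢ:
  1: x = 0.0868, y = 0.2155
  2: x = 0.1818, y = 0.4268
  3: x = 0.0776, y = 0.0640
  4: x = 0.3595, y = 0.2168
  5: x = 0.2943, y = 0.0768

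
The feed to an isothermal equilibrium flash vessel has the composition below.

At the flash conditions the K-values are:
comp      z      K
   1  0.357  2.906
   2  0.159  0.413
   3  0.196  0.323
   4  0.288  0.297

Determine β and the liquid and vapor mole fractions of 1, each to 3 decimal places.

Material balance + equilibrium reduce to Σ zᵢ(Kᵢ−1)/(1+β(Kᵢ−1)) = 0.
Check two-phase: ΣzᵢKᵢ = 1.252 > 1 and Σzᵢ/Kᵢ = 2.084 > 1, so g(0) = 0.252 > 0 and g(1) = -1.084 < 0.
Iterate (Newton) starting at β = 0.38:
  β = 0.380: g = -0.1804, g' = -0.955 → β = 0.191
  β = 0.191: g = 0.0074, g' = -1.075 → β = 0.198
Converged at β = 0.198.
Compositions from xᵢ = zᵢ/(1+β(Kᵢ−1)), yᵢ = Kᵢxᵢ:
  1: x = 0.259, y = 0.753
  2: x = 0.180, y = 0.074
  3: x = 0.226, y = 0.073
  4: x = 0.335, y = 0.099

β = 0.198, x_1 = 0.259, y_1 = 0.753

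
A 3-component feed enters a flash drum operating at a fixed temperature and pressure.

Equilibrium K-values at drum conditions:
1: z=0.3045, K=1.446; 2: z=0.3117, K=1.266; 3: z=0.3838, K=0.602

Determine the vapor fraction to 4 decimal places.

Let ψ = V/F and solve Σ zᵢ(Kᵢ−1)/(1+ψ(Kᵢ−1)) = 0.
Feasibility: ΣzᵢKᵢ = 1.0660, Σzᵢ/Kᵢ = 1.0943 — both > 1, two phases present.
Newton iteration, ψ⁰ = 0.33:
  ψ = 0.3300: g = 0.01876, g' = -0.1452 → ψ = 0.4591
  ψ = 0.4591: g = -0.00030, g' = -0.1503 → ψ = 0.4572
Converged at ψ = 0.4572.

ψ = 0.4572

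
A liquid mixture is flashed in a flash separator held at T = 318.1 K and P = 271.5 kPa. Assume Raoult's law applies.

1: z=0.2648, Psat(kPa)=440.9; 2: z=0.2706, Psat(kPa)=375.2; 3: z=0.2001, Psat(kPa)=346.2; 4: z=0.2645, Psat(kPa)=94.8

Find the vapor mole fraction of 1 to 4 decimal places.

Raoult's law: Kᵢ = Pᵢˢᵃᵗ/P = Pᵢˢᵃᵗ/271.5.
  K_1 = 440.9/271.5 = 1.623941, K_2 = 375.2/271.5 = 1.381952, K_3 = 346.2/271.5 = 1.275138, K_4 = 94.8/271.5 = 0.349171
Let ψ = V/F and solve Σ zᵢ(Kᵢ−1)/(1+ψ(Kᵢ−1)) = 0.
Feasibility: ΣzᵢKᵢ = 1.1515, Σzᵢ/Kᵢ = 1.2733 — both > 1, two phases present.
Newton iteration, ψ⁰ = 0.5:
  ψ = 0.5000: g = 0.00593, g' = -0.3456 → ψ = 0.5171
  ψ = 0.5171: g = -0.00006, g' = -0.3526 → ψ = 0.5170
Converged at ψ = 0.5170.
Compositions from xᵢ = zᵢ/(1+ψ(Kᵢ−1)), yᵢ = Kᵢxᵢ:
  1: x = 0.2002, y = 0.3251
  2: x = 0.2260, y = 0.3123
  3: x = 0.1752, y = 0.2234
  4: x = 0.3986, y = 0.1392

y_1 = 0.3251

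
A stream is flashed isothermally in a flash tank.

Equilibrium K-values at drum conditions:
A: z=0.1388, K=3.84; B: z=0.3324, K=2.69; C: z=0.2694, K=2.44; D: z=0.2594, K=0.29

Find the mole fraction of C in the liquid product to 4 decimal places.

Let β = V/F and solve Σ zᵢ(Kᵢ−1)/(1+β(Kᵢ−1)) = 0.
g(0) = ΣzᵢKᵢ − 1 = 1.1597 and g(1) = 1 − Σzᵢ/Kᵢ = -0.1646, so a root lies in (0, 1).
Newton iteration, β⁰ = 0.5:
  β = 0.5000: g = 0.40737, g' = -0.9732 → β = 0.9186
  β = 0.9186: g = -0.03320, g' = -1.4162 → β = 0.8951
  β = 0.8951: g = -0.00103, g' = -1.3307 → β = 0.8944
Converged at β = 0.8944.
Compositions from xᵢ = zᵢ/(1+β(Kᵢ−1)), yᵢ = Kᵢxᵢ:
  A: x = 0.0392, y = 0.1506
  B: x = 0.1324, y = 0.3560
  C: x = 0.1178, y = 0.2873
  D: x = 0.7107, y = 0.2061

x_C = 0.1178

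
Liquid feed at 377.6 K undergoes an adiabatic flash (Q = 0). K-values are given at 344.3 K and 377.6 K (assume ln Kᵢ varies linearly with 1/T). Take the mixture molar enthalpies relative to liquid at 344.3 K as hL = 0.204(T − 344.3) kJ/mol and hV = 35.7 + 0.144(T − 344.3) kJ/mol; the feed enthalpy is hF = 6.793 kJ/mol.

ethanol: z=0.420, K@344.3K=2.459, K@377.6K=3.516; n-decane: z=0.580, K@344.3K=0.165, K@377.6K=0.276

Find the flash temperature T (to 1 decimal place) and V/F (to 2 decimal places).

T = 350.2 K, V/F = 0.16

Adiabatic flash: solve Rachford–Rice at each trial T, then check hF = ψ·hV(T) + (1−ψ)·hL(T).
  T = 344.3 K: K = (2.459, 0.165), RR gives ψ = 0.105, H_out = 3.765 kJ/mol
  T = 377.6 K: K = (3.516, 0.276), RR gives ψ = 0.350, H_out = 18.575 kJ/mol
  T = 361.0 K: K = (2.966, 0.216), RR gives ψ = 0.241, H_out = 11.763 kJ/mol
  T = 352.6 K: K = (2.705, 0.189), RR gives ψ = 0.178, H_out = 7.957 kJ/mol
  T = 348.5 K: K = (2.582, 0.177), RR gives ψ = 0.144, H_out = 5.952 kJ/mol
  T = 350.6 K: K = (2.645, 0.183), RR gives ψ = 0.162, H_out = 6.993 kJ/mol
Linear interpolation between T = 348.5 (H_out = 5.952) and T = 350.6 (H_out = 6.993) on hF = 6.793 gives T ≈ 350.2 K, at which ψ = 0.16.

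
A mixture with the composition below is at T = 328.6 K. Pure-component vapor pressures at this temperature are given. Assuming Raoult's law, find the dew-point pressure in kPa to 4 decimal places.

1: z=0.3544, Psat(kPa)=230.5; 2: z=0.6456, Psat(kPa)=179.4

Pdew = 194.6969 kPa

At the dew point ψ → 1, so Σzᵢ/Kᵢ = 1 with Kᵢ = Pᵢˢᵃᵗ/P ⇒ 1/P = Σzᵢ/Pᵢˢᵃᵗ.
1/P = 0.3544/230.5 + 0.6456/179.4 = 0.0051362 ⇒ P = 194.6969 kPa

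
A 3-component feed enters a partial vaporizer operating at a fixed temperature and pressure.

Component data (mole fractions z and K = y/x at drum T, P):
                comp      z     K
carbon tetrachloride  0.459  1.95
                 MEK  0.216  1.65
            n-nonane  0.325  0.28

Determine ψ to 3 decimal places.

ψ = 0.553

Rachford–Rice: g(ψ) = Σ zᵢ(Kᵢ−1)/(1+ψ(Kᵢ−1)) = 0.
Check two-phase: ΣzᵢKᵢ = 1.342 > 1 and Σzᵢ/Kᵢ = 1.527 > 1, so g(0) = 0.342 > 0 and g(1) = -0.527 < 0.
Iterate (Newton) starting at ψ = 0.5:
  ψ = 0.500: g = 0.0360, g' = -0.654 → ψ = 0.555
  ψ = 0.555: g = -0.0011, g' = -0.694 → ψ = 0.553
Converged at ψ = 0.553.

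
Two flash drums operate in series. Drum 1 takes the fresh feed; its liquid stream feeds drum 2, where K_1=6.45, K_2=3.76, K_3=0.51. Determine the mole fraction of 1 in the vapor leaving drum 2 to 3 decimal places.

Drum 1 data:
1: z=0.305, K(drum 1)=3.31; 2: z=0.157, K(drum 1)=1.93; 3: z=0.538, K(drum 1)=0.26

Drum 1:
Material balance + equilibrium reduce to Σ zᵢ(Kᵢ−1)/(1+ψ₁(Kᵢ−1)) = 0.
g(0) = ΣzᵢKᵢ − 1 = 0.452 and g(1) = 1 − Σzᵢ/Kᵢ = -1.243, so a root lies in (0, 1).
Newton iteration, ψ₁⁰ = 0.3:
  ψ₁ = 0.300: g = 0.0186, g' = -1.138 → ψ₁ = 0.316
Converged at ψ₁ = 0.316.
Drum-1 compositions:
  1: x = 0.176, y = 0.583
  2: x = 0.121, y = 0.234
  3: x = 0.702, y = 0.183
Drum-2 feed = drum-1 liquid: z₂ = (0.1762, 0.1213, 0.7025).
Drum 2:
Newton iteration, ψ₂⁰ = 0.55:
  ψ₂ = 0.550: g = -0.0980, g' = -0.789 → ψ₂ = 0.426
  ψ₂ = 0.426: g = 0.0081, g' = -0.939 → ψ₂ = 0.434
  ψ₂ = 0.434: g = 0.0001, g' = -0.925 → ψ₂ = 0.435
Converged at ψ₂ = 0.435.
  1: x = 0.052, y = 0.337
  2: x = 0.055, y = 0.207
  3: x = 0.893, y = 0.455

y_1 (drum 2) = 0.337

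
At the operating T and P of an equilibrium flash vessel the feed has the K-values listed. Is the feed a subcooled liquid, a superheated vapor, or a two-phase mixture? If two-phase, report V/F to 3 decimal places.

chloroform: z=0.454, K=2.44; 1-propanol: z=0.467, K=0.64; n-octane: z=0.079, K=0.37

two-phase, V/F = 0.727

ΣzᵢKᵢ = 1.436; Σzᵢ/Kᵢ = 1.129.
Both exceed 1, so a two-phase solution exists.
Rachford–Rice: g(ψ) = Σ zᵢ(Kᵢ−1)/(1+ψ(Kᵢ−1)) = 0.
Iterate (Newton) starting at ψ = 0.61:
  ψ = 0.610: g = 0.0518, g' = -0.449 → ψ = 0.725
  ψ = 0.725: g = 0.0006, g' = -0.442 → ψ = 0.727
Converged at ψ = 0.727.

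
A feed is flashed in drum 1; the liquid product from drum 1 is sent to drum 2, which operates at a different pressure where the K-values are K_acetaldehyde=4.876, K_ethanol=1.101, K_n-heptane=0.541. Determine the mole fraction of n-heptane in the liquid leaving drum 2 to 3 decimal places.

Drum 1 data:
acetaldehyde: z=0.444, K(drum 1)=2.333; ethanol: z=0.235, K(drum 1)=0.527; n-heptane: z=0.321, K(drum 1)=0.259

Drum 1:
Rachford–Rice: g(ψ₁) = Σ zᵢ(Kᵢ−1)/(1+ψ₁(Kᵢ−1)) = 0.
Check two-phase: ΣzᵢKᵢ = 1.243 > 1 and Σzᵢ/Kᵢ = 1.876 > 1, so g(0) = 0.243 > 0 and g(1) = -0.876 < 0.
Newton iteration, ψ₁⁰ = 0.5:
  ψ₁ = 0.500: g = -0.1683, g' = -0.819 → ψ₁ = 0.295
  ψ₁ = 0.295: g = -0.0084, g' = -0.766 → ψ₁ = 0.284
Converged at ψ₁ = 0.284.
Drum-1 compositions:
  acetaldehyde: x = 0.322, y = 0.752
  ethanol: x = 0.271, y = 0.143
  n-heptane: x = 0.406, y = 0.105
Drum-2 feed = drum-1 liquid: z₂ = (0.3222, 0.2714, 0.4064).
Drum 2:
Material balance + equilibrium reduce to Σ zᵢ(Kᵢ−1)/(1+ψ₂(Kᵢ−1)) = 0.
g(0) = ΣzᵢKᵢ − 1 = 1.090 and g(1) = 1 − Σzᵢ/Kᵢ = -0.064, so a root lies in (0, 1).
Newton–Raphson from ψ₂ = 0.43:
  ψ₂ = 0.430: g = 0.2622, g' = -0.816 → ψ₂ = 0.751
  ψ₂ = 0.751: g = 0.0600, g' = -0.518 → ψ₂ = 0.867
  ψ₂ = 0.867: g = 0.0017, g' = -0.493 → ψ₂ = 0.871
Converged at ψ₂ = 0.871.
  acetaldehyde: x = 0.074, y = 0.359
  ethanol: x = 0.249, y = 0.275
  n-heptane: x = 0.677, y = 0.366

x_n-heptane (drum 2) = 0.677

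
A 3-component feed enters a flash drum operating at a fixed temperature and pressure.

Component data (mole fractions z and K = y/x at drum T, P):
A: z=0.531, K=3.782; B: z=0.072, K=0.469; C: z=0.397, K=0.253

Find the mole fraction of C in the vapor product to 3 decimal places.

Material balance + equilibrium reduce to Σ zᵢ(Kᵢ−1)/(1+V/F(Kᵢ−1)) = 0.
Feasibility: ΣzᵢKᵢ = 2.142, Σzᵢ/Kᵢ = 1.863 — both > 1, two phases present.
Iterate (Newton) starting at V/F = 0.5:
  V/F = 0.500: g = 0.0924, g' = -1.321 → V/F = 0.570
Converged at V/F = 0.570.
Compositions from xᵢ = zᵢ/(1+V/F(Kᵢ−1)), yᵢ = Kᵢxᵢ:
  A: x = 0.205, y = 0.777
  B: x = 0.103, y = 0.048
  C: x = 0.691, y = 0.175

y_C = 0.175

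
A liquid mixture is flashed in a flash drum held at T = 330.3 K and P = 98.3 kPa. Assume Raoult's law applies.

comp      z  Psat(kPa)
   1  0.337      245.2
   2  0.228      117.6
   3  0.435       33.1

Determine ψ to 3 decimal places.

Raoult's law: Kᵢ = Pᵢˢᵃᵗ/P = Pᵢˢᵃᵗ/98.3.
  K_1 = 245.2/98.3 = 2.49440, K_2 = 117.6/98.3 = 1.19634, K_3 = 33.1/98.3 = 0.33672
Newton–Raphson from ψ = 0.5:
  ψ = 0.500: g = -0.1027, g' = -0.682 → ψ = 0.349
  ψ = 0.349: g = -0.0029, g' = -0.657 → ψ = 0.345
Converged at ψ = 0.345.

ψ = 0.345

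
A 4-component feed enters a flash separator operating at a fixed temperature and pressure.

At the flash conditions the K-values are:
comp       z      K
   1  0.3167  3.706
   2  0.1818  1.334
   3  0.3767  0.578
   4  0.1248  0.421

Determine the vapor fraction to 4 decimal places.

Let ψ = V/F and solve Σ zᵢ(Kᵢ−1)/(1+ψ(Kᵢ−1)) = 0.
g(0) = ΣzᵢKᵢ − 1 = 0.6865 and g(1) = 1 − Σzᵢ/Kᵢ = -0.1699, so a root lies in (0, 1).
Newton iteration, ψ⁰ = 0.56:
  ψ = 0.5600: g = 0.07677, g' = -0.5876 → ψ = 0.6907
  ψ = 0.6907: g = 0.00329, g' = -0.5449 → ψ = 0.6967
Converged at ψ = 0.6967.

ψ = 0.6967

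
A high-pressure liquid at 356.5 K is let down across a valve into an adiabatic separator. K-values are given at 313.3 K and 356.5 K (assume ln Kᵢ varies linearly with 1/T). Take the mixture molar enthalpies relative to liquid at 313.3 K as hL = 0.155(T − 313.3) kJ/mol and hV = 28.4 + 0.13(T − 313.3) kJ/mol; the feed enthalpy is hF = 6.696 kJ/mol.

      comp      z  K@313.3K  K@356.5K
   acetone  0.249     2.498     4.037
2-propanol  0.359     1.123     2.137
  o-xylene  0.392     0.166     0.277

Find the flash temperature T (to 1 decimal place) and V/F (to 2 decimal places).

T = 318.7 K, V/F = 0.21

Adiabatic flash: solve Rachford–Rice at each trial T, then check hF = ψ·hV(T) + (1−ψ)·hL(T).
  T = 313.3 K: K = (2.498, 1.123, 0.166), RR gives ψ = 0.115, H_out = 3.271 kJ/mol
  T = 356.5 K: K = (4.037, 2.137, 0.277), RR gives ψ = 0.609, H_out = 23.338 kJ/mol
  T = 334.9 K: K = (3.225, 1.582, 0.218), RR gives ψ = 0.418, H_out = 14.982 kJ/mol
  T = 324.1 K: K = (2.850, 1.340, 0.191), RR gives ψ = 0.286, H_out = 9.724 kJ/mol
  T = 318.7 K: K = (2.671, 1.229, 0.178), RR gives ψ = 0.206, H_out = 6.669 kJ/mol
  T = 321.4 K: K = (2.760, 1.284, 0.185), RR gives ψ = 0.248, H_out = 8.237 kJ/mol
  T = 320.0 K: K = (2.714, 1.255, 0.181), RR gives ψ = 0.227, H_out = 7.435 kJ/mol
Linear interpolation between T = 318.7 (H_out = 6.669) and T = 320.0 (H_out = 7.435) on hF = 6.696 gives T ≈ 318.7 K, at which ψ = 0.21.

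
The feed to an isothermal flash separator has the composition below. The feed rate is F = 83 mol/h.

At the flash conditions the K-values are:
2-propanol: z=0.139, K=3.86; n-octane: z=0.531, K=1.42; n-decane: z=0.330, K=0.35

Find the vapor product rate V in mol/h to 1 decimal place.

V = 45.9 mol/h

Let ψ = V/F and solve Σ zᵢ(Kᵢ−1)/(1+ψ(Kᵢ−1)) = 0.
Check two-phase: ΣzᵢKᵢ = 1.406 > 1 and Σzᵢ/Kᵢ = 1.353 > 1, so g(0) = 0.406 > 0 and g(1) = -0.353 < 0.
Iterate (Newton) starting at ψ = 0.5:
  ψ = 0.500: g = 0.0301, g' = -0.563 → ψ = 0.554
  ψ = 0.554: g = -0.0002, g' = -0.572 → ψ = 0.553
Converged at ψ = 0.553.
Then V = ψ·F = 0.5532·83 = 45.9 mol/h and L = F − V = 37.1 mol/h.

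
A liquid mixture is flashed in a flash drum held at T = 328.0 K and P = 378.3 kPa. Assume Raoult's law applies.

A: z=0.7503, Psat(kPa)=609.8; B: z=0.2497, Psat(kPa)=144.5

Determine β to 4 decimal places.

Raoult's law: Kᵢ = Pᵢˢᵃᵗ/P = Pᵢˢᵃᵗ/378.3.
  K_A = 609.8/378.3 = 1.611948, K_B = 144.5/378.3 = 0.381972
Material balance + equilibrium reduce to Σ zᵢ(Kᵢ−1)/(1+β(Kᵢ−1)) = 0.
g(0) = ΣzᵢKᵢ − 1 = 0.3048 and g(1) = 1 − Σzᵢ/Kᵢ = -0.1192, so a root lies in (0, 1).
Binary case is linear: z₁(K₁−1)(1+β(K₂−1)) + z₂(K₂−1)(1+β(K₁−1)) = 0
⇒ β = [z₁(K₁−1)+z₂(K₂−1)] / [−(K₁−1)(K₂−1)] = 0.30482/0.37820 = 0.8060

β = 0.8060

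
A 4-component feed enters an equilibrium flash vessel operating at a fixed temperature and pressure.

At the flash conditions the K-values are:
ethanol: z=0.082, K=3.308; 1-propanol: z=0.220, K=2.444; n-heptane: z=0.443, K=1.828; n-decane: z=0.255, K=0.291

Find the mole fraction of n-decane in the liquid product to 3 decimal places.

Newton iteration, β⁰ = 0.5:
  β = 0.500: g = 0.2517, g' = -0.708 → β = 0.855
  β = 0.855: g = -0.0388, g' = -1.073 → β = 0.819
  β = 0.819: g = -0.0016, g' = -0.986 → β = 0.817
Converged at β = 0.817.
Compositions from xᵢ = zᵢ/(1+β(Kᵢ−1)), yᵢ = Kᵢxᵢ:
  ethanol: x = 0.028, y = 0.094
  1-propanol: x = 0.101, y = 0.247
  n-heptane: x = 0.264, y = 0.483
  n-decane: x = 0.607, y = 0.176

x_n-decane = 0.607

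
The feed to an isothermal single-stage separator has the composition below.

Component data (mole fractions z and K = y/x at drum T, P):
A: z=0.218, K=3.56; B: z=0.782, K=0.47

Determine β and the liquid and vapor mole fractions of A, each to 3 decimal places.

Rachford–Rice: g(β) = Σ zᵢ(Kᵢ−1)/(1+β(Kᵢ−1)) = 0.
g(0) = ΣzᵢKᵢ − 1 = 0.144 and g(1) = 1 − Σzᵢ/Kᵢ = -0.725, so a root lies in (0, 1).
Binary case is linear: z₁(K₁−1)(1+β(K₂−1)) + z₂(K₂−1)(1+β(K₁−1)) = 0
⇒ β = [z₁(K₁−1)+z₂(K₂−1)] / [−(K₁−1)(K₂−1)] = 0.1436/1.3568 = 0.106
Compositions from xᵢ = zᵢ/(1+β(Kᵢ−1)), yᵢ = Kᵢxᵢ:
  A: x = 0.172, y = 0.611
  B: x = 0.828, y = 0.389

β = 0.106, x_A = 0.172, y_A = 0.611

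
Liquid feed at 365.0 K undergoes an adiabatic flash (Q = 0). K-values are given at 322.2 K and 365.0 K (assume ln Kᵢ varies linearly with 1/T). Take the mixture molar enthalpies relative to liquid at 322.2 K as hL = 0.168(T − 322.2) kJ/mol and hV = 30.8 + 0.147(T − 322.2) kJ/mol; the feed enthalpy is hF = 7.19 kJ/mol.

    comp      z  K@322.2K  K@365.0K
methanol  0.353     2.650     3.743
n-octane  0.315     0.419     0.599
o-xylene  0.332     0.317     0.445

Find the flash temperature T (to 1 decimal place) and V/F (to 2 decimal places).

Adiabatic flash: solve Rachford–Rice at each trial T, then check hF = ψ·hV(T) + (1−ψ)·hL(T).
  T = 322.2 K: K = (2.650, 0.419, 0.317), RR gives ψ = 0.165, H_out = 5.076 kJ/mol
  T = 365.0 K: K = (3.743, 0.599, 0.445), RR gives ψ = 0.494, H_out = 21.953 kJ/mol
  T = 343.6 K: K = (3.183, 0.507, 0.380), RR gives ψ = 0.334, H_out = 13.725 kJ/mol
  T = 332.9 K: K = (2.913, 0.462, 0.348), RR gives ψ = 0.253, H_out = 9.522 kJ/mol
  T = 327.5 K: K = (2.779, 0.440, 0.332), RR gives ψ = 0.210, H_out = 7.320 kJ/mol
  T = 324.9 K: K = (2.716, 0.430, 0.325), RR gives ψ = 0.188, H_out = 6.231 kJ/mol
  T = 326.2 K: K = (2.747, 0.435, 0.328), RR gives ψ = 0.199, H_out = 6.778 kJ/mol
Linear interpolation between T = 326.2 (H_out = 6.778) and T = 327.5 (H_out = 7.320) on hF = 7.19 gives T ≈ 327.2 K, at which ψ = 0.21.

T = 327.2 K, V/F = 0.21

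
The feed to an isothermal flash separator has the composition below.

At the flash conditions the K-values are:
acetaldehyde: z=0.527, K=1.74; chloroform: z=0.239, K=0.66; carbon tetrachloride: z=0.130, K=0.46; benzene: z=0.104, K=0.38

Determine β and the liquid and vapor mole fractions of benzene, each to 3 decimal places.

β = 0.492, x_benzene = 0.150, y_benzene = 0.057

Material balance + equilibrium reduce to Σ zᵢ(Kᵢ−1)/(1+β(Kᵢ−1)) = 0.
Check two-phase: ΣzᵢKᵢ = 1.174 > 1 and Σzᵢ/Kᵢ = 1.221 > 1, so g(0) = 0.174 > 0 and g(1) = -0.221 < 0.
Iterate (Newton) starting at β = 0.43:
  β = 0.430: g = 0.0213, g' = -0.343 → β = 0.492
Converged at β = 0.492.
Compositions from xᵢ = zᵢ/(1+β(Kᵢ−1)), yᵢ = Kᵢxᵢ:
  acetaldehyde: x = 0.386, y = 0.672
  chloroform: x = 0.287, y = 0.189
  carbon tetrachloride: x = 0.177, y = 0.081
  benzene: x = 0.150, y = 0.057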